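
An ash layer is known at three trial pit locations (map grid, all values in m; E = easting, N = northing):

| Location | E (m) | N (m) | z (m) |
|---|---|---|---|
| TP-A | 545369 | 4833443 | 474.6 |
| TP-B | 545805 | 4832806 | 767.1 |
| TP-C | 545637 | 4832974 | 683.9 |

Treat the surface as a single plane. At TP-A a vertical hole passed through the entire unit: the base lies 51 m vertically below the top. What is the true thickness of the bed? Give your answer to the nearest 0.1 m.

Let the plane be z = a·E + b·N + c.
TP-B−TP-A: 436a − 637b = 292.5;  TP-C−TP-A: 268a − 469b = 209.3.
Solving gives a = 0.11426, b = −0.38098.
|∇z| = √(a²+b²) = 0.39774, so dip δ = arctan(0.39774) = 21.69°.
True thickness = vertical thickness × cos δ = 51 × cos 21.69° = 47.4 m.

47.4 m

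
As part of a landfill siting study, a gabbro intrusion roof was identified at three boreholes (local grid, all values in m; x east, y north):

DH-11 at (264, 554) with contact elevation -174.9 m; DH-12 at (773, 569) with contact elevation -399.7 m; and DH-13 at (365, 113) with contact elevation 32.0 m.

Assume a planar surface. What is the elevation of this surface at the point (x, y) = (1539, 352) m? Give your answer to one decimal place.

-602.3 m

Two edge vectors: DH-11→DH-12 = (509, 15, -224.8), DH-11→DH-13 = (101, -441, 206.9).
Normal n = (DH-11→DH-12) × (DH-11→DH-13) = (-96033.3, -128016.9, -225984).
So ∂z/∂x = −n_x/n_z = −0.424956 and ∂z/∂y = −n_y/n_z = −0.566487.
Intercept c from DH-11: -174.9 + 112.19 + 313.83 = 251.12.
At (1539, 352): z = −654.0 − 199.4 + 251.12 = -602.3 m.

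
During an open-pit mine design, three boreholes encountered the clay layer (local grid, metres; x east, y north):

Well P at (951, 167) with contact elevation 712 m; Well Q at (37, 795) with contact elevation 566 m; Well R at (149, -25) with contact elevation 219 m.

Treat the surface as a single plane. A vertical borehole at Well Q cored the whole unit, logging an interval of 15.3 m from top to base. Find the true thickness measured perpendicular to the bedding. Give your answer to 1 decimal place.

Let the plane be z = a·x + b·y + c.
Well Q−Well P: −914a + 628b = −146;  Well R−Well P: −802a − 192b = −493.
Solving gives a = 0.49715, b = 0.49107.
|∇z| = √(a²+b²) = 0.69879, so dip δ = arctan(0.69879) = 34.95°.
True thickness = vertical thickness × cos δ = 15.3 × cos 34.95° = 12.5 m.

12.5 m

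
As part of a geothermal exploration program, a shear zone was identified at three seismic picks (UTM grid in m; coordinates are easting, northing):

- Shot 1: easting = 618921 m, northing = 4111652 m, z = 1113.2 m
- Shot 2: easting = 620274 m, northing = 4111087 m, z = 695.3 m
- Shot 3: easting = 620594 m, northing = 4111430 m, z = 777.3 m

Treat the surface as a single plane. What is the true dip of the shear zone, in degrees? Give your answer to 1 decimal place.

22.2°

Let the plane be z = a·easting + b·northing + c.
Shot 2−Shot 1: 1353a − 565b = −417.9;  Shot 3−Shot 1: 1673a − 222b = −335.9.
Solving gives a = −0.15043, b = 0.37941.
Gradient magnitude |∇z| = √(a² + b²) = √(0.02263 + 0.14395) = 0.40814.
True dip = arctan(0.40814) = 22.2°, dipping toward SSE (azimuth ≈ 158°).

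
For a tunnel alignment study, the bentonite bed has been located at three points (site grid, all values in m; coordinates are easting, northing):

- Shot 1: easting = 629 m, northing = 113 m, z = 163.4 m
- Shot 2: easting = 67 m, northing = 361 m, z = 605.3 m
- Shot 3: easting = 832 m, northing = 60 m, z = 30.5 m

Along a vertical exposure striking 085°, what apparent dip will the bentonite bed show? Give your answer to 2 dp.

21.73°

Two edge vectors: Shot 1→Shot 2 = (-562, 248, 441.9), Shot 1→Shot 3 = (203, -53, -132.9).
Normal n = (Shot 1→Shot 2) × (Shot 1→Shot 3) = (-9538.5, 15015.9, -20558).
So ∂z/∂easting = −n_x/n_z = −0.46398 and ∂z/∂northing = −n_y/n_z = 0.73042.
Unit vector along 085° is (sin 85°, cos 85°) = (0.9962, 0.0872).
Slope in that direction = a·(0.9962) + b·(0.0872) = −0.39855.
Apparent dip = arctan|0.39855| = 21.73° (true dip is 40.9°, so apparent ≤ true as expected).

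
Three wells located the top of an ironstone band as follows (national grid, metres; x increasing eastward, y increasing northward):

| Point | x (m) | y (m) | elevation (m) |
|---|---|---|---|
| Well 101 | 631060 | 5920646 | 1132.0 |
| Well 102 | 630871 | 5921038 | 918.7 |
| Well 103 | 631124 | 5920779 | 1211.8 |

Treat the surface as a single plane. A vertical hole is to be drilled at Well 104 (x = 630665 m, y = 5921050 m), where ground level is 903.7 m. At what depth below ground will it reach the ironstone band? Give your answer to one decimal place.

229.3 m

Let the plane be z = a·x + b·y + c.
Well 102−Well 101: −189a + 392b = −213.3;  Well 103−Well 101: 64a + 133b = 79.8.
Solving gives a = 1.187665505, b = 0.028491787.
Then c = 1132 − a·631060 − b·5920646 = −917045.98.
At (630665, 5921050): z_contact = 749019.07 + 168701.30 − 917045.98 = 674.38 m.
Depth below ground = 903.7 − 674.38 = 229.3 m.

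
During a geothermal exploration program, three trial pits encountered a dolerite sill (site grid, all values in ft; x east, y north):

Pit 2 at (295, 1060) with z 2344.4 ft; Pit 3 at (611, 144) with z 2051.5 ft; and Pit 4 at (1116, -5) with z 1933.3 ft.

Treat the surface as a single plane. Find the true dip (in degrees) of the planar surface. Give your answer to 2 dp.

17.13°

Let the plane be z = a·x + b·y + c.
Pit 3−Pit 2: 316a − 916b = −292.9;  Pit 4−Pit 2: 821a − 1065b = −411.1.
Solving gives a = −0.15555, b = 0.26610.
Gradient magnitude |∇z| = √(a² + b²) = √(0.02419 + 0.07081) = 0.30823.
True dip = arctan(0.30823) = 17.13°, dipping toward SSE (azimuth ≈ 150°).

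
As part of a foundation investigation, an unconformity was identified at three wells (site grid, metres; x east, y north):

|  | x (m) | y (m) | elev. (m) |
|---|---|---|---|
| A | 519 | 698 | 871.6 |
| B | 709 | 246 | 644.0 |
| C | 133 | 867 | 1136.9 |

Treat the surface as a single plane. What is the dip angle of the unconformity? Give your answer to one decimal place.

Two edge vectors: A→B = (190, -452, -227.6), A→C = (-386, 169, 265.3).
Normal n = (A→B) × (A→C) = (-81451.2, 37446.6, -142362).
So ∂z/∂x = −n_x/n_z = −0.57214 and ∂z/∂y = −n_y/n_z = 0.26304.
Gradient magnitude |∇z| = √(a² + b²) = √(0.32735 + 0.06919) = 0.62971.
True dip = arctan(0.62971) = 32.2°, dipping toward ESE (azimuth ≈ 115°).

32.2°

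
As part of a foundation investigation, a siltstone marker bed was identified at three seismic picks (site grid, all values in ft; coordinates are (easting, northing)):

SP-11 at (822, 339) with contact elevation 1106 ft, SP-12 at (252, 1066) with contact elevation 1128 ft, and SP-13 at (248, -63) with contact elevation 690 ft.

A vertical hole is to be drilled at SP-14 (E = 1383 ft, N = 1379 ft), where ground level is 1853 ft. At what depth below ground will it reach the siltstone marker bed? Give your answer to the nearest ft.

90 ft

Two edge vectors: SP-11→SP-12 = (-570, 727, 22), SP-11→SP-13 = (-574, -402, -416).
Normal n = (SP-11→SP-12) × (SP-11→SP-13) = (-293588, -249748, 646438).
So ∂z/∂E = −n_x/n_z = 0.45416 and ∂z/∂N = −n_y/n_z = 0.38634.
Intercept c from SP-11: 1106 − 373.32 − 130.97 = 601.71.
At (1383, 1379): z_contact = 628.1 + 532.8 + 601.71 = 1762.6 ft.
Depth below ground = 1853 − 1762.6 = 90 ft.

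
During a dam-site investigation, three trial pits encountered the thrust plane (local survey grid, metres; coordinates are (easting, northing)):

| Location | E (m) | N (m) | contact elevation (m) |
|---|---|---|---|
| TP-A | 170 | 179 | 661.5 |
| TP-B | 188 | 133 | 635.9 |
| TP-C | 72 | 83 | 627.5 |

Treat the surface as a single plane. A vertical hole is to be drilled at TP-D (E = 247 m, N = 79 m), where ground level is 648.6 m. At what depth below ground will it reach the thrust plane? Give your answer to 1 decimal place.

48.2 m

Two edge vectors: TP-A→TP-B = (18, -46, -25.6), TP-A→TP-C = (-98, -96, -34).
Normal n = (TP-A→TP-B) × (TP-A→TP-C) = (-893.6, 3120.8, -6236).
So ∂z/∂E = −n_x/n_z = −0.14330 and ∂z/∂N = −n_y/n_z = 0.50045.
Intercept c from TP-A: 661.5 + 24.36 − 89.58 = 596.28.
At (247, 79): z_contact = −35.39 + 39.54 + 596.28 = 600.42 m.
Depth below ground = 648.6 − 600.42 = 48.2 m.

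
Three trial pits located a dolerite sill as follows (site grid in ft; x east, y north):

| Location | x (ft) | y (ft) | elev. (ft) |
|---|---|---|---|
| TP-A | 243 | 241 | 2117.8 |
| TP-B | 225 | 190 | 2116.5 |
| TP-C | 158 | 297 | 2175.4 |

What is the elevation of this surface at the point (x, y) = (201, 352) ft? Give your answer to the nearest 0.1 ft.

2164.2 ft

Two edge vectors: TP-A→TP-B = (-18, -51, -1.3), TP-A→TP-C = (-85, 56, 57.6).
Normal n = (TP-A→TP-B) × (TP-A→TP-C) = (-2864.8, 1147.3, -5343).
So ∂z/∂x = −n_x/n_z = −0.53618 and ∂z/∂y = −n_y/n_z = 0.21473.
Intercept c from TP-A: 2117.8 + 130.29 − 51.75 = 2196.34.
At (201, 352): z = −107.8 + 75.6 + 2196.34 = 2164.2 ft.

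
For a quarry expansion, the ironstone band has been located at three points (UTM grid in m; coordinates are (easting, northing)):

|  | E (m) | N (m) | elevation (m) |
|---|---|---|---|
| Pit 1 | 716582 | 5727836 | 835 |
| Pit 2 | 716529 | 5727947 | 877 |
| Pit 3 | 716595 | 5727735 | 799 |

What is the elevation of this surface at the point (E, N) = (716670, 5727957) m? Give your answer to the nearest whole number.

Two edge vectors: Pit 1→Pit 2 = (-53, 111, 42), Pit 1→Pit 3 = (13, -101, -36).
Normal n = (Pit 1→Pit 2) × (Pit 1→Pit 3) = (246, -1362, 3910).
So ∂z/∂E = −n_x/n_z = −0.06291560 and ∂z/∂N = −n_y/n_z = 0.34833760.
Intercept c from Pit 1: 835 + 45084.19 − 1995220.62 = −1949301.43.
At (716670, 5727957): z = −45089.7 + 1995262.8 − 1949301.43 = 871.6 m.

872 m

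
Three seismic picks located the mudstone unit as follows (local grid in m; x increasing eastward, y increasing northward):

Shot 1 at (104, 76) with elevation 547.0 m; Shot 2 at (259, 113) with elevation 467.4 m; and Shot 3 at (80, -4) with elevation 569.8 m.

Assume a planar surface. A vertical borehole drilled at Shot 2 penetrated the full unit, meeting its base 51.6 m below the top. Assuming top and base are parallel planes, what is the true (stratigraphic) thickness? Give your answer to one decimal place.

46.1 m

Two edge vectors: Shot 1→Shot 2 = (155, 37, -79.6), Shot 1→Shot 3 = (-24, -80, 22.8).
Normal n = (Shot 1→Shot 2) × (Shot 1→Shot 3) = (-5524.4, -1623.6, -11512).
So ∂z/∂x = −n_x/n_z = −0.47988 and ∂z/∂y = −n_y/n_z = −0.14104.
|∇z| = √(a²+b²) = 0.50018, so dip δ = arctan(0.50018) = 26.57°.
True thickness = vertical thickness × cos δ = 51.6 × cos 26.57° = 46.1 m.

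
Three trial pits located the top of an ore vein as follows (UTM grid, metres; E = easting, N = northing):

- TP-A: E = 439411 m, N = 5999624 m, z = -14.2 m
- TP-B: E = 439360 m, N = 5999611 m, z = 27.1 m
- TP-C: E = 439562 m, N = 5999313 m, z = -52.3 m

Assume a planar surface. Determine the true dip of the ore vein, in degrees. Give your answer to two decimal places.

38.17°

Let the plane be z = a·E + b·N + c.
TP-B−TP-A: −51a − 13b = 41.3;  TP-C−TP-A: 151a − 311b = −38.1.
Solving gives a = −0.74841, b = −0.24087.
Gradient magnitude |∇z| = √(a² + b²) = √(0.56011 + 0.05802) = 0.78621.
True dip = arctan(0.78621) = 38.17°, dipping toward ENE (azimuth ≈ 072°).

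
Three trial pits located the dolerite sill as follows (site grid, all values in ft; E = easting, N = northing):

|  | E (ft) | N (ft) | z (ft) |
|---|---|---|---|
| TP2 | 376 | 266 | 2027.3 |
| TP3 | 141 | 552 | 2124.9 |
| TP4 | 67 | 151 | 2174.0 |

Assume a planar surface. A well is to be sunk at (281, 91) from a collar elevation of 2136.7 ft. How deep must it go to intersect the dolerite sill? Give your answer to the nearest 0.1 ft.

59.1 ft

Let the plane be z = a·E + b·N + c.
TP3−TP2: −235a + 286b = 97.6;  TP4−TP2: −309a − 115b = 146.7.
Solving gives a = −0.46084, b = −0.03740.
Then c = 2027.3 − a·376 − b·266 = 2210.52.
At (281, 91): z_contact = −129.50 − 3.40 + 2210.52 = 2077.62 ft.
Depth below ground = 2136.7 − 2077.62 = 59.1 ft.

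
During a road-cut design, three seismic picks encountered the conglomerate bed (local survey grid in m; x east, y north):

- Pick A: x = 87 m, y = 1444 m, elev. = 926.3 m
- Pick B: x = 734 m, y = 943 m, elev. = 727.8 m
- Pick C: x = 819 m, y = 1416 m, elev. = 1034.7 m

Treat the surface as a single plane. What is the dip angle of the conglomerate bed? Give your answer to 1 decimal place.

32.7°

Let the plane be z = a·x + b·y + c.
Pick B−Pick A: 647a − 501b = −198.5;  Pick C−Pick A: 732a − 28b = 108.4.
Solving gives a = 0.17173, b = 0.61798.
Gradient magnitude |∇z| = √(a² + b²) = √(0.02949 + 0.38190) = 0.64139.
True dip = arctan(0.64139) = 32.7°, dipping toward SSW (azimuth ≈ 196°).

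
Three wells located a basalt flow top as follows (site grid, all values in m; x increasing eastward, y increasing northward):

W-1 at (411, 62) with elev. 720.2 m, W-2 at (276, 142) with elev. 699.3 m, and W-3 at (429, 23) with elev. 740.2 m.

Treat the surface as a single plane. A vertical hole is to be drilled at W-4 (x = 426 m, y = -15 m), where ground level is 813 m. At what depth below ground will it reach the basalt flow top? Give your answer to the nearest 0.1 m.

Let the plane be z = a·x + b·y + c.
W-2−W-1: −135a + 80b = −20.9;  W-3−W-1: 18a − 39b = 20.
Solving gives a = −0.20520, b = −0.60753.
Then c = 720.2 − a·411 − b·62 = 842.21.
At (426, -15): z_contact = −87.42 + 9.11 + 842.21 = 763.90 m.
Depth below ground = 813 − 763.90 = 49.1 m.

49.1 m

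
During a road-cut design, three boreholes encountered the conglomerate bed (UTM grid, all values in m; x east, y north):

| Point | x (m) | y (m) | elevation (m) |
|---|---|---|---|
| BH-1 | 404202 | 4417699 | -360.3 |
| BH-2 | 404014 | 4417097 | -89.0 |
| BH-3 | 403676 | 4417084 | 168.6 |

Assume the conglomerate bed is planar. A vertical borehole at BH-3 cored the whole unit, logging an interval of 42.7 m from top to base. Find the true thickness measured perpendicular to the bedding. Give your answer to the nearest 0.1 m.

33.6 m

Let the plane be z = a·x + b·y + c.
BH-2−BH-1: −188a − 602b = 271.3;  BH-3−BH-1: −526a − 615b = 528.9.
Solving gives a = −0.75385, b = −0.21524.
|∇z| = √(a²+b²) = 0.78398, so dip δ = arctan(0.78398) = 38.10°.
True thickness = vertical thickness × cos δ = 42.7 × cos 38.10° = 33.6 m.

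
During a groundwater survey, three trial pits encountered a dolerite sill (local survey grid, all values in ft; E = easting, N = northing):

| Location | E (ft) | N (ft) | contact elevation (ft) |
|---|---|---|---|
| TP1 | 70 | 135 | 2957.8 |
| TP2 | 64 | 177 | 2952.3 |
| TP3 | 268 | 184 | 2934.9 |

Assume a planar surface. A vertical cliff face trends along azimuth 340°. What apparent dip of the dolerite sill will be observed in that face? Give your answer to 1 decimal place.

6.1°

Two edge vectors: TP1→TP2 = (-6, 42, -5.5), TP1→TP3 = (198, 49, -22.9).
Normal n = (TP1→TP2) × (TP1→TP3) = (-692.3, -1226.4, -8610).
So ∂z/∂E = −n_x/n_z = −0.08041 and ∂z/∂N = −n_y/n_z = −0.14244.
Unit vector along 340° is (sin 340°, cos 340°) = (-0.3420, 0.9397).
Slope in that direction = a·(-0.3420) + b·(0.9397) = −0.10635.
Apparent dip = arctan|0.10635| = 6.1° (true dip is 9.3°, so apparent ≤ true as expected).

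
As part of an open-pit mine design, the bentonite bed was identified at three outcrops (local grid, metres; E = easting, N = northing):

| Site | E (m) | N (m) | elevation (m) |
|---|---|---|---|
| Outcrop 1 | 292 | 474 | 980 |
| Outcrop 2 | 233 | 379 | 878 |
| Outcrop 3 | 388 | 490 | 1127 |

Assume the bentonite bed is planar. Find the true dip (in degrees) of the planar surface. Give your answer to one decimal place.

56.6°

Two edge vectors: Outcrop 1→Outcrop 2 = (-59, -95, -102), Outcrop 1→Outcrop 3 = (96, 16, 147).
Normal n = (Outcrop 1→Outcrop 2) × (Outcrop 1→Outcrop 3) = (-12333, -1119, 8176).
So ∂z/∂E = −n_x/n_z = 1.50844 and ∂z/∂N = −n_y/n_z = 0.13686.
Gradient magnitude |∇z| = √(a² + b²) = √(2.27539 + 0.01873) = 1.51464.
True dip = arctan(1.51464) = 56.6°, dipping toward W (azimuth ≈ 265°).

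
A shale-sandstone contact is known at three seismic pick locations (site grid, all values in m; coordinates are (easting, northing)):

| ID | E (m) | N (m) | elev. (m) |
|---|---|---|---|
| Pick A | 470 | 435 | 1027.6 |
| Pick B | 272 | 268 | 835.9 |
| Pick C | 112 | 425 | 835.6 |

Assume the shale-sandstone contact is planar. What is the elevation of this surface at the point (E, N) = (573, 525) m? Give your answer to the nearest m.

1129 m

Let the plane be z = a·E + b·N + c.
Pick B−Pick A: −198a − 167b = −191.7;  Pick C−Pick A: −358a − 10b = −192.
Solving gives a = 0.52152, b = 0.52957.
Then c = 1027.6 − a·470 − b·435 = 552.12.
At (573, 525): z = 298.8 + 278.0 + 552.12 = 1129.0 m.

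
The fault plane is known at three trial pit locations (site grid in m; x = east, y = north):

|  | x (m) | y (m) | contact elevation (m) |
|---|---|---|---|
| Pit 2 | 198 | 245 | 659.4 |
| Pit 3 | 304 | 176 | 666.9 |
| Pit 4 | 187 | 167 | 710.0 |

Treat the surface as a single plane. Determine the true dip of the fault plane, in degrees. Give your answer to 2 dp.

Two edge vectors: Pit 2→Pit 3 = (106, -69, 7.5), Pit 2→Pit 4 = (-11, -78, 50.6).
Normal n = (Pit 2→Pit 3) × (Pit 2→Pit 4) = (-2906.4, -5446.1, -9027).
So ∂z/∂x = −n_x/n_z = −0.32197 and ∂z/∂y = −n_y/n_z = −0.60331.
Gradient magnitude |∇z| = √(a² + b²) = √(0.10366 + 0.36399) = 0.68385.
True dip = arctan(0.68385) = 34.37°, dipping toward NNE (azimuth ≈ 028°).

34.37°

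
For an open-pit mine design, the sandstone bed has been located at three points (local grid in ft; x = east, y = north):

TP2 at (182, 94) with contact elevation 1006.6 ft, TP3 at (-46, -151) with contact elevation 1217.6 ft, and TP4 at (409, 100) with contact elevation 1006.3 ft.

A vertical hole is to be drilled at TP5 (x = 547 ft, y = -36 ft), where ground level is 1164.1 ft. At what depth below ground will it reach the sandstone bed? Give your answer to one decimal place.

Two edge vectors: TP2→TP3 = (-228, -245, 211), TP2→TP4 = (227, 6, -0.3).
Normal n = (TP2→TP3) × (TP2→TP4) = (-1192.5, 47828.6, 54247).
So ∂z/∂x = −n_x/n_z = 0.02198 and ∂z/∂y = −n_y/n_z = −0.88168.
Intercept c from TP2: 1006.6 − 4.00 + 82.88 = 1085.48.
At (547, -36): z_contact = 12.02 + 31.74 + 1085.48 = 1129.24 ft.
Depth below ground = 1164.1 − 1129.24 = 34.9 ft.

34.9 ft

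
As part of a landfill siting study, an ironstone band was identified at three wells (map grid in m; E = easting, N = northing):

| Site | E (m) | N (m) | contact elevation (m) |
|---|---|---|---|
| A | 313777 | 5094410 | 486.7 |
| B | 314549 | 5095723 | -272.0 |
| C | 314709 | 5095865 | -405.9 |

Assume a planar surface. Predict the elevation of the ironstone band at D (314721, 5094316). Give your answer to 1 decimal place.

-136.2 m

Let the plane be z = a·E + b·N + c.
B−A: 772a + 1313b = −758.7;  C−A: 932a + 1455b = −892.6.
Solving gives a = −0.677662857, b = −0.179393964.
Then c = 486.7 − a·313777 − b·5094410 = 1127028.12.
At (314721, 5094316): z = −213274.7 − 913889.5 + 1127028.12 = -136.2 m.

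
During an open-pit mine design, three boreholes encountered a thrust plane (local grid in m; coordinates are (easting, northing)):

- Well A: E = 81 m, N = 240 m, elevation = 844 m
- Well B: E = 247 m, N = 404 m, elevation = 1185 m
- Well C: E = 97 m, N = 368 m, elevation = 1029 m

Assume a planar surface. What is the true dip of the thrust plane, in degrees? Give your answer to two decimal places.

Let the plane be z = a·E + b·N + c.
Well B−Well A: 166a + 164b = 341;  Well C−Well A: 16a + 128b = 185.
Solving gives a = 0.71456, b = 1.35599.
Gradient magnitude |∇z| = √(a² + b²) = √(0.51060 + 1.83872) = 1.53275.
True dip = arctan(1.53275) = 56.88°, dipping toward SSW (azimuth ≈ 208°).

56.88°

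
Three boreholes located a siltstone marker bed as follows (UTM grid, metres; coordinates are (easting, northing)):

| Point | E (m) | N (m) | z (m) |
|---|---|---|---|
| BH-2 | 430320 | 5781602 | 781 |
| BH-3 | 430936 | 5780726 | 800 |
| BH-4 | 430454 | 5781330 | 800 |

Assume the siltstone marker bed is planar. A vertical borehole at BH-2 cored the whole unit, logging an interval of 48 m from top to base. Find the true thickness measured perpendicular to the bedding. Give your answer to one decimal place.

46.1 m

Two edge vectors: BH-2→BH-3 = (616, -876, 19), BH-2→BH-4 = (134, -272, 19).
Normal n = (BH-2→BH-3) × (BH-2→BH-4) = (-11476, -9158, -50168).
So ∂z/∂E = −n_x/n_z = −0.22875 and ∂z/∂N = −n_y/n_z = −0.18255.
|∇z| = √(a²+b²) = 0.29266, so dip δ = arctan(0.29266) = 16.31°.
True thickness = vertical thickness × cos δ = 48 × cos 16.31° = 46.1 m.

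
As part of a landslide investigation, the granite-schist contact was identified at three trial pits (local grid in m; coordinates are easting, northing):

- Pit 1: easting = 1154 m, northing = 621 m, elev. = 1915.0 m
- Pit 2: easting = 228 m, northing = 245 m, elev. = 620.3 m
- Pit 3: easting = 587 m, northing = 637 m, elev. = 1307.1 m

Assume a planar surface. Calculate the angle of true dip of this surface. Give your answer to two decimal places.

52.98°

Let the plane be z = a·easting + b·northing + c.
Pit 2−Pit 1: −926a − 376b = −1294.7;  Pit 3−Pit 1: −567a + 16b = −607.9.
Solving gives a = 1.09332, b = 0.75076.
Gradient magnitude |∇z| = √(a² + b²) = √(1.19535 + 0.56364) = 1.32627.
True dip = arctan(1.32627) = 52.98°, dipping toward SW (azimuth ≈ 236°).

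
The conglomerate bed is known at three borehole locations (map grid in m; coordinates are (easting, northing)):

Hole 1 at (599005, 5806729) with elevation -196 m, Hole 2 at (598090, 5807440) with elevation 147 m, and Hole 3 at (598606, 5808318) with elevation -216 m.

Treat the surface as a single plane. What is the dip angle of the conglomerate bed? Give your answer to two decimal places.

Let the plane be z = a·E + b·N + c.
Hole 2−Hole 1: −915a + 711b = 343;  Hole 3−Hole 1: −399a + 1589b = −20.
Solving gives a = −0.47789, b = −0.13258.
Gradient magnitude |∇z| = √(a² + b²) = √(0.22838 + 0.01758) = 0.49594.
True dip = arctan(0.49594) = 26.38°, dipping toward ENE (azimuth ≈ 074°).

26.38°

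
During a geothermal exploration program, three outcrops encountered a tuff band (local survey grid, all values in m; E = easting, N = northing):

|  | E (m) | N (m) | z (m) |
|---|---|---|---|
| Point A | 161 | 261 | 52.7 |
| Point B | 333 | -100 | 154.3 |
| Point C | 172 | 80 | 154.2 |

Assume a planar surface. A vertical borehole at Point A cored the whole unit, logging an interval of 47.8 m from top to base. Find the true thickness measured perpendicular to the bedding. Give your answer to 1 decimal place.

Let the plane be z = a·E + b·N + c.
Point B−Point A: 172a − 361b = 101.6;  Point C−Point A: 11a − 181b = 101.5.
Solving gives a = −0.67199, b = −0.60161.
|∇z| = √(a²+b²) = 0.90195, so dip δ = arctan(0.90195) = 42.05°.
True thickness = vertical thickness × cos δ = 47.8 × cos 42.05° = 35.5 m.

35.5 m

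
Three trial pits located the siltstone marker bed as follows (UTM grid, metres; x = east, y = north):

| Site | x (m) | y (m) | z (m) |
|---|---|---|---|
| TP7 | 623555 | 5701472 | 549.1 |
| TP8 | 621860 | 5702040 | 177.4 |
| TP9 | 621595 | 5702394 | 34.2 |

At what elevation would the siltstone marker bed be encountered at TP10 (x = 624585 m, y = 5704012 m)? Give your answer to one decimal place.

-150.7 m

Let the plane be z = a·x + b·y + c.
TP8−TP7: −1695a + 568b = −371.7;  TP9−TP7: −1960a + 922b = −514.9.
Solving gives a = 0.111775489, b = −0.320846032.
Then c = 549.1 − a·623555 − b·5701472 = 1760145.60.
At (624585, 5704012): z = 69813.3 − 1830109.6 + 1760145.60 = -150.7 m.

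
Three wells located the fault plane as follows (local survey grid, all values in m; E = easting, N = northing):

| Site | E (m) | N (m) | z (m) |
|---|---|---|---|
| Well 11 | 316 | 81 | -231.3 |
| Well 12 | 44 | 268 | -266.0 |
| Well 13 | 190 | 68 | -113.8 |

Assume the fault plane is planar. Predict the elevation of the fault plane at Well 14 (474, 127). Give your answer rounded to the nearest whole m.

Two edge vectors: Well 11→Well 12 = (-272, 187, -34.7), Well 11→Well 13 = (-126, -13, 117.5).
Normal n = (Well 11→Well 12) × (Well 11→Well 13) = (21521.4, 36332.2, 27098).
So ∂z/∂E = −n_x/n_z = −0.79421 and ∂z/∂N = −n_y/n_z = −1.34077.
Intercept c from Well 11: -231.3 + 250.97 + 108.60 = 128.27.
At (474, 127): z = −376.5 − 170.3 + 128.27 = -418.5 m.

-418 m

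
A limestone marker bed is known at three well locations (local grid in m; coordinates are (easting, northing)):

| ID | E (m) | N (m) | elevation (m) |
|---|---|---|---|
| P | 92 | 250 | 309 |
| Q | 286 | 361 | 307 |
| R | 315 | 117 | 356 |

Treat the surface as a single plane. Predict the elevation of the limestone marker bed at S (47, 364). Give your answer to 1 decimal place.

Let the plane be z = a·E + b·N + c.
Q−P: 194a + 111b = −2;  R−P: 223a − 133b = 47.
Solving gives a = 0.09793, b = −0.18918.
Then c = 309 − a·92 − b·250 = 347.29.
At (47, 364): z = 4.6 − 68.9 + 347.29 = 283.0 m.

283.0 m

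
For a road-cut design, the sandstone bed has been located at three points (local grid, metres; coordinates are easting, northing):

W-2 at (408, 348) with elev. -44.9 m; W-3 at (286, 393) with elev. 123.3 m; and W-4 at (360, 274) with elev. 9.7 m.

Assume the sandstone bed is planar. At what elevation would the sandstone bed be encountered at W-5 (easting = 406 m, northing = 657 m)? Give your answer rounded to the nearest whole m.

-3 m

Two edge vectors: W-2→W-3 = (-122, 45, 168.2), W-2→W-4 = (-48, -74, 54.6).
Normal n = (W-2→W-3) × (W-2→W-4) = (14903.8, -1412.4, 11188).
So ∂z/∂easting = −n_x/n_z = −1.33212 and ∂z/∂northing = −n_y/n_z = 0.12624.
Intercept c from W-2: -44.9 + 543.51 − 43.93 = 454.67.
At (406, 657): z = −540.8 + 82.9 + 454.67 = -3.2 m.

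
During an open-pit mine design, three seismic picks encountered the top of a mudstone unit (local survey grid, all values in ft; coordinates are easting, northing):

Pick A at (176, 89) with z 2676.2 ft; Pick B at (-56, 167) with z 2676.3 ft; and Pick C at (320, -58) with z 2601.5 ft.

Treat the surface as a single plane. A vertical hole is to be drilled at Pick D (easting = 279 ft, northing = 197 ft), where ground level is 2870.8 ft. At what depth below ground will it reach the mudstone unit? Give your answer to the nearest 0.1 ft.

86.7 ft

Two edge vectors: Pick A→Pick B = (-232, 78, 0.1), Pick A→Pick C = (144, -147, -74.7).
Normal n = (Pick A→Pick B) × (Pick A→Pick C) = (-5811.9, -17316, 22872).
So ∂z/∂easting = −n_x/n_z = 0.25411 and ∂z/∂northing = −n_y/n_z = 0.75708.
Intercept c from Pick A: 2676.2 − 44.72 − 67.38 = 2564.10.
At (279, 197): z_contact = 70.90 + 149.15 + 2564.10 = 2784.14 ft.
Depth below ground = 2870.8 − 2784.14 = 86.7 ft.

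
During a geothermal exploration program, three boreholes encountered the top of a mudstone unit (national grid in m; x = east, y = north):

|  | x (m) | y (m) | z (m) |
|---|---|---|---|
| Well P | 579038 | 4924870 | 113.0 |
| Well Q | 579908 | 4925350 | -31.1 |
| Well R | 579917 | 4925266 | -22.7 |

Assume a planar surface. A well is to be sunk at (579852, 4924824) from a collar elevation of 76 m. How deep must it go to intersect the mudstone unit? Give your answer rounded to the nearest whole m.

Two edge vectors: Well P→Well Q = (870, 480, -144.1), Well P→Well R = (879, 396, -135.7).
Normal n = (Well P→Well Q) × (Well P→Well R) = (-8072.4, -8604.9, -77400).
So ∂z/∂x = −n_x/n_z = −0.10429457 and ∂z/∂y = −n_y/n_z = −0.11117442.
Intercept c from Well P: 113 + 60390.52 + 547519.56 = 608023.08.
At (579852, 4924824): z_contact = −60475.4 − 547514.4 + 608023.08 = 33.2 m.
Depth below ground = 76 − 33.2 = 43 m.

43 m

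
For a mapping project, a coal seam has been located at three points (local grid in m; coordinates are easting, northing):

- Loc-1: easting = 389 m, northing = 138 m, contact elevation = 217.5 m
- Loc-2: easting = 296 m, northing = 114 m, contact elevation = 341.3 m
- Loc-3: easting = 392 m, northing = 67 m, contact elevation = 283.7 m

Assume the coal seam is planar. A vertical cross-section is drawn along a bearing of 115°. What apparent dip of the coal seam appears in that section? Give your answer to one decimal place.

Two edge vectors: Loc-1→Loc-2 = (-93, -24, 123.8), Loc-1→Loc-3 = (3, -71, 66.2).
Normal n = (Loc-1→Loc-2) × (Loc-1→Loc-3) = (7201, 6528, 6675).
So ∂z/∂easting = −n_x/n_z = −1.07880 and ∂z/∂northing = −n_y/n_z = −0.97798.
Unit vector along 115° is (sin 115°, cos 115°) = (0.9063, -0.4226).
Slope in that direction = a·(0.9063) + b·(-0.4226) = −0.56442.
Apparent dip = arctan|0.56442| = 29.4° (true dip is 55.5°, so apparent ≤ true as expected).

29.4°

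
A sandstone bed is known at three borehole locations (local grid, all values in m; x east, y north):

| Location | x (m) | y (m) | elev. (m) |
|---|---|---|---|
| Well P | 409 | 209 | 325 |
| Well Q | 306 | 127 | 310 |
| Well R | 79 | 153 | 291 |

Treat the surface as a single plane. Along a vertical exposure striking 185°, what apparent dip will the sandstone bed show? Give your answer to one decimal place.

Let the plane be z = a·x + b·y + c.
Well Q−Well P: −103a − 82b = −15;  Well R−Well P: −330a − 56b = −34.
Solving gives a = 0.09149, b = 0.06801.
Unit vector along 185° is (sin 185°, cos 185°) = (-0.0872, -0.9962).
Slope in that direction = a·(-0.0872) + b·(-0.9962) = −0.07572.
Apparent dip = arctan|0.07572| = 4.3° (true dip is 6.5°, so apparent ≤ true as expected).

4.3°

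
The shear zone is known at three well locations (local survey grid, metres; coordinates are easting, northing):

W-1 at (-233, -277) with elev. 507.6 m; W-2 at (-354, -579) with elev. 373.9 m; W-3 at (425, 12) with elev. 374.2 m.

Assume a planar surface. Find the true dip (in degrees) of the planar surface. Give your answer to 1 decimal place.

Two edge vectors: W-1→W-2 = (-121, -302, -133.7), W-1→W-3 = (658, 289, -133.4).
Normal n = (W-1→W-2) × (W-1→W-3) = (78926.1, -104116, 163747).
So ∂z/∂easting = −n_x/n_z = −0.48200 and ∂z/∂northing = −n_y/n_z = 0.63583.
Gradient magnitude |∇z| = √(a² + b²) = √(0.23232 + 0.40429) = 0.79788.
True dip = arctan(0.79788) = 38.6°, dipping toward SE (azimuth ≈ 143°).

38.6°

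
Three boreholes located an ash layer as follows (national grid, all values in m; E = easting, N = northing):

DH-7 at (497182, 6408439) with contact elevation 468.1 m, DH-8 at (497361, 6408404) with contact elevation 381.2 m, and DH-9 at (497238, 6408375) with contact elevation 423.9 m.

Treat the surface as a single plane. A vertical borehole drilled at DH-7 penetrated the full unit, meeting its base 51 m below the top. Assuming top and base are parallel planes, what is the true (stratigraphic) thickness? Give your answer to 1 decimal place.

Let the plane be z = a·E + b·N + c.
DH-8−DH-7: 179a − 35b = −86.9;  DH-9−DH-7: 56a − 64b = −44.2.
Solving gives a = −0.42277, b = 0.32070.
|∇z| = √(a²+b²) = 0.53064, so dip δ = arctan(0.53064) = 27.95°.
True thickness = vertical thickness × cos δ = 51 × cos 27.95° = 45.1 m.

45.1 m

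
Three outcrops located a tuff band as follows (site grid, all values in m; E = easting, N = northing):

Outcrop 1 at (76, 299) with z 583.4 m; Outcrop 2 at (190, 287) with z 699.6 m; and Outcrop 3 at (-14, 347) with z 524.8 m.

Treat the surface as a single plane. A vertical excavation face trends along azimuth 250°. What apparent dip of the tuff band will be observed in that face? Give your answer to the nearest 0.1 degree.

Two edge vectors: Outcrop 1→Outcrop 2 = (114, -12, 116.2), Outcrop 1→Outcrop 3 = (-90, 48, -58.6).
Normal n = (Outcrop 1→Outcrop 2) × (Outcrop 1→Outcrop 3) = (-4874.4, -3777.6, 4392).
So ∂z/∂E = −n_x/n_z = 1.10984 and ∂z/∂N = −n_y/n_z = 0.86011.
Unit vector along 250° is (sin 250°, cos 250°) = (-0.9397, -0.3420).
Slope in that direction = a·(-0.9397) + b·(-0.3420) = −1.33708.
Apparent dip = arctan|1.33708| = 53.2° (true dip is 54.5°, so apparent ≤ true as expected).

53.2°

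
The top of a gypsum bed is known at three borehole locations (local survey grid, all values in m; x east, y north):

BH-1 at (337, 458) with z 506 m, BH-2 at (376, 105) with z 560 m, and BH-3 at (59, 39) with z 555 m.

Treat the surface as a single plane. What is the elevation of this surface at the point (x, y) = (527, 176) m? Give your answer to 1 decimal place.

Let the plane be z = a·x + b·y + c.
BH-2−BH-1: 39a − 353b = 54;  BH-3−BH-1: −278a − 419b = 49.
Solving gives a = 0.04655, b = −0.14783.
Then c = 506 − a·337 − b·458 = 558.02.
At (527, 176): z = 24.5 − 26.0 + 558.02 = 556.5 m.

556.5 m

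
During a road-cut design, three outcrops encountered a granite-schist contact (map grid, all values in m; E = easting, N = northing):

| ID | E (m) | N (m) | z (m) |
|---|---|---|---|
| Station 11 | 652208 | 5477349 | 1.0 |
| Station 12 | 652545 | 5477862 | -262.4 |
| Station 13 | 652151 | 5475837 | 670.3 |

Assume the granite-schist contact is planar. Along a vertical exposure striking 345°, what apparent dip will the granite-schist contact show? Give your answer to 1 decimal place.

Two edge vectors: Station 11→Station 12 = (337, 513, -263.4), Station 11→Station 13 = (-57, -1512, 669.3).
Normal n = (Station 11→Station 12) × (Station 11→Station 13) = (-54909.9, -210540.3, -480303).
So ∂z/∂E = −n_x/n_z = −0.11432 and ∂z/∂N = −n_y/n_z = −0.43835.
Unit vector along 345° is (sin 345°, cos 345°) = (-0.2588, 0.9659).
Slope in that direction = a·(-0.2588) + b·(0.9659) = −0.39382.
Apparent dip = arctan|0.39382| = 21.5° (true dip is 24.4°, so apparent ≤ true as expected).

21.5°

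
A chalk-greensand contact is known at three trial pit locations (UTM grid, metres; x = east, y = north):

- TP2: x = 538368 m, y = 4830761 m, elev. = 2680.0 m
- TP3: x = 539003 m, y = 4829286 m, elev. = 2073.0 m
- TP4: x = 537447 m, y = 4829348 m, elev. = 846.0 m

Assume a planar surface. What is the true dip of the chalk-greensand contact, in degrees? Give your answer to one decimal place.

48.2°

Two edge vectors: TP2→TP3 = (635, -1475, -607), TP2→TP4 = (-921, -1413, -1834).
Normal n = (TP2→TP3) × (TP2→TP4) = (1847459, 1723637, -2255730).
So ∂z/∂x = −n_x/n_z = 0.81901 and ∂z/∂y = −n_y/n_z = 0.76411.
Gradient magnitude |∇z| = √(a² + b²) = √(0.67077 + 0.58387) = 1.12011.
True dip = arctan(1.12011) = 48.2°, dipping toward SW (azimuth ≈ 227°).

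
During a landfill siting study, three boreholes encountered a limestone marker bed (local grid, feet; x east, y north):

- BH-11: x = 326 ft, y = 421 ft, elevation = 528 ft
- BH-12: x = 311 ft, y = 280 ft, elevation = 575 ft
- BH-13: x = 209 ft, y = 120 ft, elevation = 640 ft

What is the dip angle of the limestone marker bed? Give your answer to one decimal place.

Let the plane be z = a·x + b·y + c.
BH-12−BH-11: −15a − 141b = 47;  BH-13−BH-11: −117a − 301b = 112.
Solving gives a = −0.13729, b = −0.31873.
Gradient magnitude |∇z| = √(a² + b²) = √(0.01885 + 0.10159) = 0.34704.
True dip = arctan(0.34704) = 19.1°, dipping toward NNE (azimuth ≈ 023°).

19.1°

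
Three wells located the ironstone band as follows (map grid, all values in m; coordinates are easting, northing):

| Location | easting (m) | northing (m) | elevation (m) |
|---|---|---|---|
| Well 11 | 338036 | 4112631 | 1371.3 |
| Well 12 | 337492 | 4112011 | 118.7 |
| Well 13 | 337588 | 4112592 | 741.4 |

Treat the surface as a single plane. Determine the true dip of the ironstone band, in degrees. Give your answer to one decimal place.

57.7°

Let the plane be z = a·easting + b·northing + c.
Well 12−Well 11: −544a − 620b = −1252.6;  Well 13−Well 11: −448a − 39b = −629.9.
Solving gives a = 1.33188, b = 0.85170.
Gradient magnitude |∇z| = √(a² + b²) = √(1.77391 + 0.72540) = 1.58092.
True dip = arctan(1.58092) = 57.7°, dipping toward WSW (azimuth ≈ 237°).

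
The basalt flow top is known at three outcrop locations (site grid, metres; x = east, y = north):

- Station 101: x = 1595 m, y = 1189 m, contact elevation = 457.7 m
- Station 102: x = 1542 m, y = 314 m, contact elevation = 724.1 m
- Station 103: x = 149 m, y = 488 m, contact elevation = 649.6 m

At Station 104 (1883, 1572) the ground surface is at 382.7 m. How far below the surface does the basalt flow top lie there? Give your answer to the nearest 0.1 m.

Two edge vectors: Station 101→Station 102 = (-53, -875, 266.4), Station 101→Station 103 = (-1446, -701, 191.9).
Normal n = (Station 101→Station 102) × (Station 101→Station 103) = (18833.9, -375043.7, -1228097).
So ∂z/∂x = −n_x/n_z = 0.015336 and ∂z/∂y = −n_y/n_z = −0.305386.
Intercept c from Station 101: 457.7 − 24.46 + 363.10 = 796.34.
At (1883, 1572): z_contact = 28.88 − 480.07 + 796.34 = 345.15 m.
Depth below ground = 382.7 − 345.15 = 37.5 m.

37.5 m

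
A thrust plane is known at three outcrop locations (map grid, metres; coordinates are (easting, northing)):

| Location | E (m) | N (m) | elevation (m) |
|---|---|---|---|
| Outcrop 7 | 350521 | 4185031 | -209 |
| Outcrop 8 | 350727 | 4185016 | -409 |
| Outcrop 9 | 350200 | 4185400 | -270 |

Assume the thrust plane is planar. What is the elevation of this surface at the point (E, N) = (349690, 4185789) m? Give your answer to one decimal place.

-154.2 m

Two edge vectors: Outcrop 7→Outcrop 8 = (206, -15, -200), Outcrop 7→Outcrop 9 = (-321, 369, -61).
Normal n = (Outcrop 7→Outcrop 8) × (Outcrop 7→Outcrop 9) = (74715, 76766, 71199).
So ∂z/∂E = −n_x/n_z = −1.049382716 and ∂z/∂N = −n_y/n_z = −1.078189300.
Intercept c from Outcrop 7: -209 + 367830.68 + 4512255.65 = 4879877.33.
At (349690, 4185789): z = −366958.6 − 4513072.9 + 4879877.33 = -154.2 m.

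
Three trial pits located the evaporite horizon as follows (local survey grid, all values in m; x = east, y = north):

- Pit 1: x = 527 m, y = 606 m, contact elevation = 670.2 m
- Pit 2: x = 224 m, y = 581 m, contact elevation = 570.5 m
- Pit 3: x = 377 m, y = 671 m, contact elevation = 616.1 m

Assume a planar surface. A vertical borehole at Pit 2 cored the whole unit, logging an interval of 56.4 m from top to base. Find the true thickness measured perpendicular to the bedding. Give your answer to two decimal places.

Two edge vectors: Pit 1→Pit 2 = (-303, -25, -99.7), Pit 1→Pit 3 = (-150, 65, -54.1).
Normal n = (Pit 1→Pit 2) × (Pit 1→Pit 3) = (7833, -1437.3, -23445).
So ∂z/∂x = −n_x/n_z = 0.33410 and ∂z/∂y = −n_y/n_z = −0.06131.
|∇z| = √(a²+b²) = 0.33968, so dip δ = arctan(0.33968) = 18.76°.
True thickness = vertical thickness × cos δ = 56.4 × cos 18.76° = 53.40 m.

53.40 m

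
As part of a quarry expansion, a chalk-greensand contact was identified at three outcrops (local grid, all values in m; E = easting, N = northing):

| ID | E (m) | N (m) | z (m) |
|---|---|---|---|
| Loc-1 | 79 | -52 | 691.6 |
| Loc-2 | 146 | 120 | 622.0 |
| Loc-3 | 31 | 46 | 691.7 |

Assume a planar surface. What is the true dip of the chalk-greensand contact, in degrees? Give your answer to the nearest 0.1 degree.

27.2°

Two edge vectors: Loc-1→Loc-2 = (67, 172, -69.6), Loc-1→Loc-3 = (-48, 98, 0.1).
Normal n = (Loc-1→Loc-2) × (Loc-1→Loc-3) = (6838, 3334.1, 14822).
So ∂z/∂E = −n_x/n_z = −0.46134 and ∂z/∂N = −n_y/n_z = −0.22494.
Gradient magnitude |∇z| = √(a² + b²) = √(0.21284 + 0.05060) = 0.51326.
True dip = arctan(0.51326) = 27.2°, dipping toward ENE (azimuth ≈ 064°).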